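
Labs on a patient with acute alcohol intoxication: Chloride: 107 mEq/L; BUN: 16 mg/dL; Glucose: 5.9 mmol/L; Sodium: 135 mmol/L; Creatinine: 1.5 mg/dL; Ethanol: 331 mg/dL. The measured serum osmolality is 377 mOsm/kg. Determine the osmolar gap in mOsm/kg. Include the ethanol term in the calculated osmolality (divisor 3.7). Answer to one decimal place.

5.9 mOsm/kg

Calculated osmolality = 2·Na + glucose + BUN/2.8 + ethanol/3.7
= 2·135 + 5.9 + 16/2.8 + 331/3.7
= 270 + 5.90 + 5.71 + 89.46
= 371.07 mOsm/kg ≈ 371.1 mOsm/kg
Osmolar gap = measured − calculated = 377 − 371.1 = 5.9 mOsm/kg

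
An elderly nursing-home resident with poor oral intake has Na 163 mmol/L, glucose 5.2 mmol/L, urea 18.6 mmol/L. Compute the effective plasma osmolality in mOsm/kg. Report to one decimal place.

331.2 mOsm/kg

Effective osmolality excludes urea (freely permeant across cell membranes):
2·Na + glucose
= 2·163 + 5.2
= 326 + 5.2
= 331.2 mOsm/kg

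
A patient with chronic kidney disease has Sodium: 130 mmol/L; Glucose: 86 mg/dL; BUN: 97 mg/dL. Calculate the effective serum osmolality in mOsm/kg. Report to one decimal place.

Effective osmolality excludes urea (freely permeant across cell membranes):
2·Na + glucose/18
= 2·130 + 86/18
= 260 + 4.78
= 264.78 mOsm/kg

264.8 mOsm/kg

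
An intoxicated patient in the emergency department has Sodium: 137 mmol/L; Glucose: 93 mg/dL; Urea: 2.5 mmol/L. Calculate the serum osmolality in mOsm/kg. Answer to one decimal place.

281.7 mOsm/kg

Calculated osmolality = 2·Na + glucose/18 + urea
= 2·137 + 93/18 + 2.5
= 274 + 5.17 + 2.50
= 281.67 mOsm/kg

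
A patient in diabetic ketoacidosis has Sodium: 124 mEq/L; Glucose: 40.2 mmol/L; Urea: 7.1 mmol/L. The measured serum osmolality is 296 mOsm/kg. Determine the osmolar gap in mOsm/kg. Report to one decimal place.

0.7 mOsm/kg

Calculated osmolality = 2·Na + glucose + urea
= 2·124 + 40.2 + 7.1
= 248 + 40.20 + 7.10
= 295.3 mOsm/kg ≈ 295.3 mOsm/kg
Osmolar gap = measured − calculated = 296 − 295.3 = 0.7 mOsm/kg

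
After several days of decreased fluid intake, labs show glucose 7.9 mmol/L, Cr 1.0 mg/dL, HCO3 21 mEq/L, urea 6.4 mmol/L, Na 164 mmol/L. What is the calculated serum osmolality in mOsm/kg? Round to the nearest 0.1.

342.3 mOsm/kg

Calculated osmolality = 2·Na + glucose + urea
= 2·164 + 7.9 + 6.4
= 328 + 7.90 + 6.40
= 342.3 mOsm/kg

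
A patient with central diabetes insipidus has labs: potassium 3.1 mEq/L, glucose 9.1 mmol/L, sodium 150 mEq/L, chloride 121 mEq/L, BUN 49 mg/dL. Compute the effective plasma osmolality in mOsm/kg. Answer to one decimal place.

309.1 mOsm/kg

Effective osmolality excludes urea (freely permeant across cell membranes):
2·Na + glucose
= 2·150 + 9.1
= 300 + 9.1
= 309.1 mOsm/kg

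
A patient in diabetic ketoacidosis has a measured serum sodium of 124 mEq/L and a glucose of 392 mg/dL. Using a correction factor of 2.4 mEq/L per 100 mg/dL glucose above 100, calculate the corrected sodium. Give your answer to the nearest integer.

131 mEq/L

Corrected Na = measured Na + 2.4 · (glucose − 100)/100
= 124 + 2.4 · (392 − 100)/100
= 124 + 7
= 131 mEq/L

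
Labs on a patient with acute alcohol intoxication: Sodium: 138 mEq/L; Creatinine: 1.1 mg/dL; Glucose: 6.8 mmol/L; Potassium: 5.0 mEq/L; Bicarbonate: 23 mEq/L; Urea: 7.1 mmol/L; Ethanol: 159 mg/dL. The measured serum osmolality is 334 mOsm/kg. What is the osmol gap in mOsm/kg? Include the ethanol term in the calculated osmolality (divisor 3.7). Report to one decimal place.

Calculated osmolality = 2·Na + glucose + urea + ethanol/3.7
= 2·138 + 6.8 + 7.1 + 159/3.7
= 276 + 6.80 + 7.10 + 42.97
= 332.87 mOsm/kg ≈ 332.9 mOsm/kg
Osmolar gap = measured − calculated = 334 − 332.9 = 1.1 mOsm/kg

1.1 mOsm/kg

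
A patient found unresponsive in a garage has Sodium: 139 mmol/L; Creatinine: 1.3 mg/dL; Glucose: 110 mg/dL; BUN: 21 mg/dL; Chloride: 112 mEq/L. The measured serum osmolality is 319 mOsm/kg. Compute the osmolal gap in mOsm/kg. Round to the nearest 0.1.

Calculated osmolality = 2·Na + glucose/18 + BUN/2.8
= 2·139 + 110/18 + 21/2.8
= 278 + 6.11 + 7.50
= 291.61 mOsm/kg ≈ 291.6 mOsm/kg
Osmolar gap = measured − calculated = 319 − 291.6 = 27.4 mOsm/kg

27.4 mOsm/kg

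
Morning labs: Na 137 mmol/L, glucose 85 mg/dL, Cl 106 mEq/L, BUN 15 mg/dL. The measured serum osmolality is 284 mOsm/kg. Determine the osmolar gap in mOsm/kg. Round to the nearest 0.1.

-0.1 mOsm/kg

Calculated osmolality = 2·Na + glucose/18 + BUN/2.8
= 2·137 + 85/18 + 15/2.8
= 274 + 4.72 + 5.36
= 284.08 mOsm/kg ≈ 284.1 mOsm/kg
Osmolar gap = measured − calculated = 284 − 284.1 = -0.1 mOsm/kg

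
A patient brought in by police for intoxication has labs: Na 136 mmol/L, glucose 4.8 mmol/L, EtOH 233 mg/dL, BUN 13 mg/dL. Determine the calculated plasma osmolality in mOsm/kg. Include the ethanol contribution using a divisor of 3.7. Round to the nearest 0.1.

344.4 mOsm/kg

Calculated osmolality = 2·Na + glucose + BUN/2.8 + ethanol/3.7
= 2·136 + 4.8 + 13/2.8 + 233/3.7
= 272 + 4.80 + 4.64 + 62.97
= 344.41 mOsm/kg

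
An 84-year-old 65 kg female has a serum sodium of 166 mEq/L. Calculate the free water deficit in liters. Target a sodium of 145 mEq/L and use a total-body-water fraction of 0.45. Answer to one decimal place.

4.2 L

TBW = 0.45 · 65 = 29.25 L
Free water deficit = TBW · (Na/145 − 1)
= 29.25 · (166/145 − 1)
= 29.25 · 0.1448
= 4.24 L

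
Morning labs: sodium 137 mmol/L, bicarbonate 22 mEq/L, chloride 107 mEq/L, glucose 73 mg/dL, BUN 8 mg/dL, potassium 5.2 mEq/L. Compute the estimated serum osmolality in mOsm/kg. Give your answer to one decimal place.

280.9 mOsm/kg

Calculated osmolality = 2·Na + glucose/18 + BUN/2.8
= 2·137 + 73/18 + 8/2.8
= 274 + 4.06 + 2.86
= 280.92 mOsm/kg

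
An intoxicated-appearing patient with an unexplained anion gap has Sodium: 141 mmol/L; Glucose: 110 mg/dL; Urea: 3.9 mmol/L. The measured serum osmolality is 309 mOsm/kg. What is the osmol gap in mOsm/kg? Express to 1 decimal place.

17.0 mOsm/kg

Calculated osmolality = 2·Na + glucose/18 + urea
= 2·141 + 110/18 + 3.9
= 282 + 6.11 + 3.90
= 292.01 mOsm/kg ≈ 292.0 mOsm/kg
Osmolar gap = measured − calculated = 309 − 292.0 = 17.0 mOsm/kg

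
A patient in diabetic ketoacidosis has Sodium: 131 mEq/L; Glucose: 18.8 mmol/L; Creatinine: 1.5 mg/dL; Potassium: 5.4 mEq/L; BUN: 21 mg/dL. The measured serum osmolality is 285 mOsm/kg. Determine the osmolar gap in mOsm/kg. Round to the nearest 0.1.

Calculated osmolality = 2·Na + glucose + BUN/2.8
= 2·131 + 18.8 + 21/2.8
= 262 + 18.80 + 7.50
= 288.3 mOsm/kg ≈ 288.3 mOsm/kg
Osmolar gap = measured − calculated = 285 − 288.3 = -3.3 mOsm/kg

-3.3 mOsm/kg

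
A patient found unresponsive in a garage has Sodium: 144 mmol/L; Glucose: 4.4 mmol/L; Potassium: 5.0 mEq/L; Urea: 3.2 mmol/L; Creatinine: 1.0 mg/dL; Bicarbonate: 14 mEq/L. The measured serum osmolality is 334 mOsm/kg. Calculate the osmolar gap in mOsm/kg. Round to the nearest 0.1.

Calculated osmolality = 2·Na + glucose + urea
= 2·144 + 4.4 + 3.2
= 288 + 4.40 + 3.20
= 295.6 mOsm/kg ≈ 295.6 mOsm/kg
Osmolar gap = measured − calculated = 334 − 295.6 = 38.4 mOsm/kg

38.4 mOsm/kg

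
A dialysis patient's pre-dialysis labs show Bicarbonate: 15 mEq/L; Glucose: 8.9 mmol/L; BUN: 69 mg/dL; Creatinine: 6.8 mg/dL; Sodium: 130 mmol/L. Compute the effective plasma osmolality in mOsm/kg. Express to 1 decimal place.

268.9 mOsm/kg

Effective osmolality excludes urea (freely permeant across cell membranes):
2·Na + glucose
= 2·130 + 8.9
= 260 + 8.9
= 268.9 mOsm/kg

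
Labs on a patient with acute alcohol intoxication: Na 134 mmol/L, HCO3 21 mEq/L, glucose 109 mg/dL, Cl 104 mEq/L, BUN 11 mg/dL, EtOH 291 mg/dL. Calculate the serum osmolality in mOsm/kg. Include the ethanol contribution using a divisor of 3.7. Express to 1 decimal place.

356.6 mOsm/kg

Calculated osmolality = 2·Na + glucose/18 + BUN/2.8 + ethanol/3.7
= 2·134 + 109/18 + 11/2.8 + 291/3.7
= 268 + 6.06 + 3.93 + 78.65
= 356.64 mOsm/kg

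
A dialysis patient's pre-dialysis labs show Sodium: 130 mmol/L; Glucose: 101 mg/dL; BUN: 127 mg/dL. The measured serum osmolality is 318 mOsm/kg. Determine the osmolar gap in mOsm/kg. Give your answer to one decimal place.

Calculated osmolality = 2·Na + glucose/18 + BUN/2.8
= 2·130 + 101/18 + 127/2.8
= 260 + 5.61 + 45.36
= 310.97 mOsm/kg ≈ 311.0 mOsm/kg
Osmolar gap = measured − calculated = 318 − 311.0 = 7.0 mOsm/kg

7.0 mOsm/kg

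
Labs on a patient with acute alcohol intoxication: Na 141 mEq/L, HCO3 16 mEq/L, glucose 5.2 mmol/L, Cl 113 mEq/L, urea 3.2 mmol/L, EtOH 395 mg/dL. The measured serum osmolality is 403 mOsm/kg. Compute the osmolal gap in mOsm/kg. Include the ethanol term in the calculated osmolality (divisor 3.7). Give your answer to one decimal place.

Calculated osmolality = 2·Na + glucose + urea + ethanol/3.7
= 2·141 + 5.2 + 3.2 + 395/3.7
= 282 + 5.20 + 3.20 + 106.76
= 397.16 mOsm/kg ≈ 397.2 mOsm/kg
Osmolar gap = measured − calculated = 403 − 397.2 = 5.8 mOsm/kg

5.8 mOsm/kg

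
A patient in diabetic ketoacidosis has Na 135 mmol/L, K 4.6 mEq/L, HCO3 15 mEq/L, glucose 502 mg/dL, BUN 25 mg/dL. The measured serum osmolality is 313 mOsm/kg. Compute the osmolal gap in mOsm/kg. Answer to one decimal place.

6.2 mOsm/kg

Calculated osmolality = 2·Na + glucose/18 + BUN/2.8
= 2·135 + 502/18 + 25/2.8
= 270 + 27.89 + 8.93
= 306.82 mOsm/kg ≈ 306.8 mOsm/kg
Osmolar gap = measured − calculated = 313 − 306.8 = 6.2 mOsm/kg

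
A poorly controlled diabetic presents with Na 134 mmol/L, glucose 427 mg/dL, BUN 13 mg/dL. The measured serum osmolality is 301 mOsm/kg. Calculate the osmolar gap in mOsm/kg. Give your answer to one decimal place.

4.6 mOsm/kg

Calculated osmolality = 2·Na + glucose/18 + BUN/2.8
= 2·134 + 427/18 + 13/2.8
= 268 + 23.72 + 4.64
= 296.36 mOsm/kg ≈ 296.4 mOsm/kg
Osmolar gap = measured − calculated = 301 − 296.4 = 4.6 mOsm/kg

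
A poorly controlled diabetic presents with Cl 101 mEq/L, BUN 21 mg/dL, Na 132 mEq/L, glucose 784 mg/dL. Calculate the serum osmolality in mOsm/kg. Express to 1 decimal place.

Calculated osmolality = 2·Na + glucose/18 + BUN/2.8
= 2·132 + 784/18 + 21/2.8
= 264 + 43.56 + 7.50
= 315.06 mOsm/kg

315.1 mOsm/kg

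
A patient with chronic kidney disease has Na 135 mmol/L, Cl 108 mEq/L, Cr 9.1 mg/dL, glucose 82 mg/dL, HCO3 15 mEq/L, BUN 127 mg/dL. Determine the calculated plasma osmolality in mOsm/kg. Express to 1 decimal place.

Calculated osmolality = 2·Na + glucose/18 + BUN/2.8
= 2·135 + 82/18 + 127/2.8
= 270 + 4.56 + 45.36
= 319.92 mOsm/kg

319.9 mOsm/kg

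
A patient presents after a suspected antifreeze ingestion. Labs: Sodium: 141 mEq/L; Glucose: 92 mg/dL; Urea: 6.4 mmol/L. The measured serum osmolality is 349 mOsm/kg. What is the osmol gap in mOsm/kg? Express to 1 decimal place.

Calculated osmolality = 2·Na + glucose/18 + urea
= 2·141 + 92/18 + 6.4
= 282 + 5.11 + 6.40
= 293.51 mOsm/kg ≈ 293.5 mOsm/kg
Osmolar gap = measured − calculated = 349 − 293.5 = 55.5 mOsm/kg

55.5 mOsm/kg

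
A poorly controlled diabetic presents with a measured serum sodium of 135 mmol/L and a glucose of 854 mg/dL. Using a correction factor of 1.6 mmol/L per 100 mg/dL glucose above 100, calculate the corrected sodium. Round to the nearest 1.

Corrected Na = measured Na + 1.6 · (glucose − 100)/100
= 135 + 1.6 · (854 − 100)/100
= 135 + 12.1
= 147.1 mmol/L

147 mmol/L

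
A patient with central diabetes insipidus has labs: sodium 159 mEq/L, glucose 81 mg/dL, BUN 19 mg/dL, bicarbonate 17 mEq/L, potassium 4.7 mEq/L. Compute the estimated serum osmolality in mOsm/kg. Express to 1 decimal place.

329.3 mOsm/kg

Calculated osmolality = 2·Na + glucose/18 + BUN/2.8
= 2·159 + 81/18 + 19/2.8
= 318 + 4.50 + 6.79
= 329.29 mOsm/kg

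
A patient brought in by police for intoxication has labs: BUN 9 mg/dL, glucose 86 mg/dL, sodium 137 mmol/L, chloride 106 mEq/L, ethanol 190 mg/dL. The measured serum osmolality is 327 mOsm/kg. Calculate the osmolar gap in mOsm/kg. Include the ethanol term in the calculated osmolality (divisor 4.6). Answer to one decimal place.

3.7 mOsm/kg

Calculated osmolality = 2·Na + glucose/18 + BUN/2.8 + ethanol/4.6
= 2·137 + 86/18 + 9/2.8 + 190/4.6
= 274 + 4.78 + 3.21 + 41.30
= 323.29 mOsm/kg ≈ 323.3 mOsm/kg
Osmolar gap = measured − calculated = 327 − 323.3 = 3.7 mOsm/kg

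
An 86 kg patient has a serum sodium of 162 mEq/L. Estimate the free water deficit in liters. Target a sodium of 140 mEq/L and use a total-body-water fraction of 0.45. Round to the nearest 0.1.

6.1 L

TBW = 0.45 · 86 = 38.7 L
Free water deficit = TBW · (Na/140 − 1)
= 38.7 · (162/140 − 1)
= 38.7 · 0.1571
= 6.08 L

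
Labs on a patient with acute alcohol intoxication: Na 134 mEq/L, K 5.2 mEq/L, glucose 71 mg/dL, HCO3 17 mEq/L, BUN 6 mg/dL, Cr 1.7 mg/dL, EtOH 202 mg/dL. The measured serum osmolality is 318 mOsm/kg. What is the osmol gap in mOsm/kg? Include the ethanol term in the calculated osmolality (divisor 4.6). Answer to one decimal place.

Calculated osmolality = 2·Na + glucose/18 + BUN/2.8 + ethanol/4.6
= 2·134 + 71/18 + 6/2.8 + 202/4.6
= 268 + 3.94 + 2.14 + 43.91
= 317.99 mOsm/kg ≈ 318.0 mOsm/kg
Osmolar gap = measured − calculated = 318 − 318.0 = 0.0 mOsm/kg

0.0 mOsm/kg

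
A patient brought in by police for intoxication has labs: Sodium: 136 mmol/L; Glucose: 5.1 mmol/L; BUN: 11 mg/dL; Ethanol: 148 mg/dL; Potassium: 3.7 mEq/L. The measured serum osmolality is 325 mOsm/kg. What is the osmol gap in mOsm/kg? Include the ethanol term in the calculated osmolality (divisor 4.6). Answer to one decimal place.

Calculated osmolality = 2·Na + glucose + BUN/2.8 + ethanol/4.6
= 2·136 + 5.1 + 11/2.8 + 148/4.6
= 272 + 5.10 + 3.93 + 32.17
= 313.2 mOsm/kg ≈ 313.2 mOsm/kg
Osmolar gap = measured − calculated = 325 − 313.2 = 11.8 mOsm/kg

11.8 mOsm/kg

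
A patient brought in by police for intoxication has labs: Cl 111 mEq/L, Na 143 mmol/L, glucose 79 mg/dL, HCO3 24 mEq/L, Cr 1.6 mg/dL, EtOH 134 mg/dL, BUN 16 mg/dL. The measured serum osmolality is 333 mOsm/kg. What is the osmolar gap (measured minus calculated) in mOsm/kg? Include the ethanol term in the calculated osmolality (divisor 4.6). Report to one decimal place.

7.8 mOsm/kg

Calculated osmolality = 2·Na + glucose/18 + BUN/2.8 + ethanol/4.6
= 2·143 + 79/18 + 16/2.8 + 134/4.6
= 286 + 4.39 + 5.71 + 29.13
= 325.23 mOsm/kg ≈ 325.2 mOsm/kg
Osmolar gap = measured − calculated = 333 − 325.2 = 7.8 mOsm/kg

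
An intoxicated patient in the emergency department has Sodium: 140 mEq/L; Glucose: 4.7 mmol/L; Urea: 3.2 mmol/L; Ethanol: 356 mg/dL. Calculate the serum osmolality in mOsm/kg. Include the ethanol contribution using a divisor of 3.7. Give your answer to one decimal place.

384.1 mOsm/kg

Calculated osmolality = 2·Na + glucose + urea + ethanol/3.7
= 2·140 + 4.7 + 3.2 + 356/3.7
= 280 + 4.70 + 3.20 + 96.22
= 384.12 mOsm/kg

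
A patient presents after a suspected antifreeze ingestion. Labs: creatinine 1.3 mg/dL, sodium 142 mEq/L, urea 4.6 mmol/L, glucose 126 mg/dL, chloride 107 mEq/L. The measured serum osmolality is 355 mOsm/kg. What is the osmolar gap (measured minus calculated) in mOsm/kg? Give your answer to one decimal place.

Calculated osmolality = 2·Na + glucose/18 + urea
= 2·142 + 126/18 + 4.6
= 284 + 7 + 4.60
= 295.6 mOsm/kg ≈ 295.6 mOsm/kg
Osmolar gap = measured − calculated = 355 − 295.6 = 59.4 mOsm/kg

59.4 mOsm/kg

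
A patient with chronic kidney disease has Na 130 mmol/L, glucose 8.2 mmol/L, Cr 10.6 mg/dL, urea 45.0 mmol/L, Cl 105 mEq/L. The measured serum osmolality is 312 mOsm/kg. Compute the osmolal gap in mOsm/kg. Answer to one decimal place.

-1.2 mOsm/kg

Calculated osmolality = 2·Na + glucose + urea
= 2·130 + 8.2 + 45
= 260 + 8.20 + 45
= 313.2 mOsm/kg ≈ 313.2 mOsm/kg
Osmolar gap = measured − calculated = 312 − 313.2 = -1.2 mOsm/kg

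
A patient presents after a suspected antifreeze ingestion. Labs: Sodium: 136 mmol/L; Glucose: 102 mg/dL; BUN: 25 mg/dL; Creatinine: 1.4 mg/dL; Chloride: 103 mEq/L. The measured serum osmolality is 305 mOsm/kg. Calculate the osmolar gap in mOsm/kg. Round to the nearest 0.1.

Calculated osmolality = 2·Na + glucose/18 + BUN/2.8
= 2·136 + 102/18 + 25/2.8
= 272 + 5.67 + 8.93
= 286.6 mOsm/kg ≈ 286.6 mOsm/kg
Osmolar gap = measured − calculated = 305 − 286.6 = 18.4 mOsm/kg

18.4 mOsm/kg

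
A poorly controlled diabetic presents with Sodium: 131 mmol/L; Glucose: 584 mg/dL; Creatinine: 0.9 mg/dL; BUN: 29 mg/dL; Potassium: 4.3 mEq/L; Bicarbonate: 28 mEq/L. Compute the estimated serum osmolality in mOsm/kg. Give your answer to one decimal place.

Calculated osmolality = 2·Na + glucose/18 + BUN/2.8
= 2·131 + 584/18 + 29/2.8
= 262 + 32.44 + 10.36
= 304.8 mOsm/kg

304.8 mOsm/kg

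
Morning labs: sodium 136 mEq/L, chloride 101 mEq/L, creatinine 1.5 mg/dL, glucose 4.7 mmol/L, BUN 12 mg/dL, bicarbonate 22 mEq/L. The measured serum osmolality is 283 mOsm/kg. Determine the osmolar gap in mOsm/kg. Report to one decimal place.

2.0 mOsm/kg

Calculated osmolality = 2·Na + glucose + BUN/2.8
= 2·136 + 4.7 + 12/2.8
= 272 + 4.70 + 4.29
= 280.99 mOsm/kg ≈ 281.0 mOsm/kg
Osmolar gap = measured − calculated = 283 − 281.0 = 2.0 mOsm/kg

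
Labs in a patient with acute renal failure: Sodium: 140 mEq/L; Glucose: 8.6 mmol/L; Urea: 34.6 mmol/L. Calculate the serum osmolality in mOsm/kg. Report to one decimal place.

323.2 mOsm/kg

Calculated osmolality = 2·Na + glucose + urea
= 2·140 + 8.6 + 34.6
= 280 + 8.60 + 34.60
= 323.2 mOsm/kg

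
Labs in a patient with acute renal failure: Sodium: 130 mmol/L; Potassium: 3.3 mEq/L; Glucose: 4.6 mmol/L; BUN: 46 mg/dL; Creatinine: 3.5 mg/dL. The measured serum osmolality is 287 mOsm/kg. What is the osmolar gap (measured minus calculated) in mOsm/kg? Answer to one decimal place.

6.0 mOsm/kg

Calculated osmolality = 2·Na + glucose + BUN/2.8
= 2·130 + 4.6 + 46/2.8
= 260 + 4.60 + 16.43
= 281.03 mOsm/kg ≈ 281.0 mOsm/kg
Osmolar gap = measured − calculated = 287 − 281.0 = 6.0 mOsm/kg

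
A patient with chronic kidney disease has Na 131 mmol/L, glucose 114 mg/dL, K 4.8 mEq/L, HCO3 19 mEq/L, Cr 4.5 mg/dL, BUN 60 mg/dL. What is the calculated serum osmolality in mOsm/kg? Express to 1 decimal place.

Calculated osmolality = 2·Na + glucose/18 + BUN/2.8
= 2·131 + 114/18 + 60/2.8
= 262 + 6.33 + 21.43
= 289.76 mOsm/kg

289.8 mOsm/kg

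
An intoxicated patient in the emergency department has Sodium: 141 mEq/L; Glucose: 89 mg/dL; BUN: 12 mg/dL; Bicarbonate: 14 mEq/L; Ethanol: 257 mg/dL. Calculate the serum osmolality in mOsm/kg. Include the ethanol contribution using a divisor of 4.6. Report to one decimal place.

347.1 mOsm/kg

Calculated osmolality = 2·Na + glucose/18 + BUN/2.8 + ethanol/4.6
= 2·141 + 89/18 + 12/2.8 + 257/4.6
= 282 + 4.94 + 4.29 + 55.87
= 347.1 mOsm/kg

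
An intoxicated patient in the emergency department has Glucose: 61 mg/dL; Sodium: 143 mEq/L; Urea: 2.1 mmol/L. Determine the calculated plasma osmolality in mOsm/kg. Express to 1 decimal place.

291.5 mOsm/kg

Calculated osmolality = 2·Na + glucose/18 + urea
= 2·143 + 61/18 + 2.1
= 286 + 3.39 + 2.10
= 291.49 mOsm/kg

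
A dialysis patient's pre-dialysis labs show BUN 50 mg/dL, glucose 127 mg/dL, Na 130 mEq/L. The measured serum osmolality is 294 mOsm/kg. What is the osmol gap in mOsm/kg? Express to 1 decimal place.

9.1 mOsm/kg

Calculated osmolality = 2·Na + glucose/18 + BUN/2.8
= 2·130 + 127/18 + 50/2.8
= 260 + 7.06 + 17.86
= 284.92 mOsm/kg ≈ 284.9 mOsm/kg
Osmolar gap = measured − calculated = 294 − 284.9 = 9.1 mOsm/kg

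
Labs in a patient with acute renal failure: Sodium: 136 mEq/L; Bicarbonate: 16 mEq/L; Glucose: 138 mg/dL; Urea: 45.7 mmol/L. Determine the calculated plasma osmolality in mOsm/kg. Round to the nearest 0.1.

Calculated osmolality = 2·Na + glucose/18 + urea
= 2·136 + 138/18 + 45.7
= 272 + 7.67 + 45.70
= 325.37 mOsm/kg

325.4 mOsm/kg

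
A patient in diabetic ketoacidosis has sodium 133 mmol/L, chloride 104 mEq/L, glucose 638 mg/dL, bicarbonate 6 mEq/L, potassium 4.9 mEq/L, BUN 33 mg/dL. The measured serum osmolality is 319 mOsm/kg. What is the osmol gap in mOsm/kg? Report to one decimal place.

Calculated osmolality = 2·Na + glucose/18 + BUN/2.8
= 2·133 + 638/18 + 33/2.8
= 266 + 35.44 + 11.79
= 313.23 mOsm/kg ≈ 313.2 mOsm/kg
Osmolar gap = measured − calculated = 319 − 313.2 = 5.8 mOsm/kg

5.8 mOsm/kg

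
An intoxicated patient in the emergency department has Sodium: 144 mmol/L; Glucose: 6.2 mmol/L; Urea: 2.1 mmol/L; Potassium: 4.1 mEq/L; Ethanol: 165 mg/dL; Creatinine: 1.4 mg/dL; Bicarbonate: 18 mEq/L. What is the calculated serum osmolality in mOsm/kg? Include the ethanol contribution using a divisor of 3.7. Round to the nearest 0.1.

340.9 mOsm/kg

Calculated osmolality = 2·Na + glucose + urea + ethanol/3.7
= 2·144 + 6.2 + 2.1 + 165/3.7
= 288 + 6.20 + 2.10 + 44.59
= 340.89 mOsm/kg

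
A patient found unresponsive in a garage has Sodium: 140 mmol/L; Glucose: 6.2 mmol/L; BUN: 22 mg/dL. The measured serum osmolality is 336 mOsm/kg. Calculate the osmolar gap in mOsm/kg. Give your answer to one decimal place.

41.9 mOsm/kg

Calculated osmolality = 2·Na + glucose + BUN/2.8
= 2·140 + 6.2 + 22/2.8
= 280 + 6.20 + 7.86
= 294.06 mOsm/kg ≈ 294.1 mOsm/kg
Osmolar gap = measured − calculated = 336 − 294.1 = 41.9 mOsm/kg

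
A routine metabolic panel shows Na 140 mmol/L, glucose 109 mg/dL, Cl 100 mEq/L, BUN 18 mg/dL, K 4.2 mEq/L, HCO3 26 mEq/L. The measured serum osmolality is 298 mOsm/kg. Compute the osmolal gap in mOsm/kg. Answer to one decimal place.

5.5 mOsm/kg

Calculated osmolality = 2·Na + glucose/18 + BUN/2.8
= 2·140 + 109/18 + 18/2.8
= 280 + 6.06 + 6.43
= 292.49 mOsm/kg ≈ 292.5 mOsm/kg
Osmolar gap = measured − calculated = 298 − 292.5 = 5.5 mOsm/kg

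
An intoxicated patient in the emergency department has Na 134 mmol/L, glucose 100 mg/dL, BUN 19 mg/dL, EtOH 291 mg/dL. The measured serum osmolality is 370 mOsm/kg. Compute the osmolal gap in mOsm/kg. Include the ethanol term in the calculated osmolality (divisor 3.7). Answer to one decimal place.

11.0 mOsm/kg

Calculated osmolality = 2·Na + glucose/18 + BUN/2.8 + ethanol/3.7
= 2·134 + 100/18 + 19/2.8 + 291/3.7
= 268 + 5.56 + 6.79 + 78.65
= 359 mOsm/kg ≈ 359.0 mOsm/kg
Osmolar gap = measured − calculated = 370 − 359.0 = 11.0 mOsm/kg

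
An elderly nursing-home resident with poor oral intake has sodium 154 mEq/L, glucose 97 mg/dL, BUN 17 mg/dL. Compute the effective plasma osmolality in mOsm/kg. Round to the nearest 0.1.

313.4 mOsm/kg

Effective osmolality excludes urea (freely permeant across cell membranes):
2·Na + glucose/18
= 2·154 + 97/18
= 308 + 5.39
= 313.39 mOsm/kg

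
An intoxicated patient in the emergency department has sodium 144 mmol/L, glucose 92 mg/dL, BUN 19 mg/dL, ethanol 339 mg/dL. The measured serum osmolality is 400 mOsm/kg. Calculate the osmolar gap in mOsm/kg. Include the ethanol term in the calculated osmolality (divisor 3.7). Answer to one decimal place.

8.5 mOsm/kg

Calculated osmolality = 2·Na + glucose/18 + BUN/2.8 + ethanol/3.7
= 2·144 + 92/18 + 19/2.8 + 339/3.7
= 288 + 5.11 + 6.79 + 91.62
= 391.52 mOsm/kg ≈ 391.5 mOsm/kg
Osmolar gap = measured − calculated = 400 − 391.5 = 8.5 mOsm/kg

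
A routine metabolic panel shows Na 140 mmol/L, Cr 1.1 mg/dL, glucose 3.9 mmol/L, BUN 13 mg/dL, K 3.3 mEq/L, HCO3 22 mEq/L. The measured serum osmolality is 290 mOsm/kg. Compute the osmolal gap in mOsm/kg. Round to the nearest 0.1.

Calculated osmolality = 2·Na + glucose + BUN/2.8
= 2·140 + 3.9 + 13/2.8
= 280 + 3.90 + 4.64
= 288.54 mOsm/kg ≈ 288.5 mOsm/kg
Osmolar gap = measured − calculated = 290 − 288.5 = 1.5 mOsm/kg

1.5 mOsm/kg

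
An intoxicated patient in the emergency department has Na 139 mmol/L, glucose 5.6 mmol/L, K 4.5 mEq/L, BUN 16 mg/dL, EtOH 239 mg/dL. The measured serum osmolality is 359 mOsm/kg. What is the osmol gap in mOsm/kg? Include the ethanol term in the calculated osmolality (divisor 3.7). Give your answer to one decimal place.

Calculated osmolality = 2·Na + glucose + BUN/2.8 + ethanol/3.7
= 2·139 + 5.6 + 16/2.8 + 239/3.7
= 278 + 5.60 + 5.71 + 64.59
= 353.9 mOsm/kg ≈ 353.9 mOsm/kg
Osmolar gap = measured − calculated = 359 − 353.9 = 5.1 mOsm/kg

5.1 mOsm/kg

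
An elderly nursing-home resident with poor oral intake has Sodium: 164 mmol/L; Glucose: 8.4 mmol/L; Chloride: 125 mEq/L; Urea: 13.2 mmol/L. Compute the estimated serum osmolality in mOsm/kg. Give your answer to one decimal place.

349.6 mOsm/kg

Calculated osmolality = 2·Na + glucose + urea
= 2·164 + 8.4 + 13.2
= 328 + 8.40 + 13.20
= 349.6 mOsm/kg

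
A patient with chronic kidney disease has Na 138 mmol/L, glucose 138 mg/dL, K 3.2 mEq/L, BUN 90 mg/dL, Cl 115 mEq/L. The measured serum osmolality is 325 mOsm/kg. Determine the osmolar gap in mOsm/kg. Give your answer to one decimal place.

Calculated osmolality = 2·Na + glucose/18 + BUN/2.8
= 2·138 + 138/18 + 90/2.8
= 276 + 7.67 + 32.14
= 315.81 mOsm/kg ≈ 315.8 mOsm/kg
Osmolar gap = measured − calculated = 325 − 315.8 = 9.2 mOsm/kg

9.2 mOsm/kg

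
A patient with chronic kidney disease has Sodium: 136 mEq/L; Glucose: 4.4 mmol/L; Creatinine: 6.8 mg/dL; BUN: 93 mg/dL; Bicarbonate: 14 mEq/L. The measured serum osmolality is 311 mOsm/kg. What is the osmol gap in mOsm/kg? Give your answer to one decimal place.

Calculated osmolality = 2·Na + glucose + BUN/2.8
= 2·136 + 4.4 + 93/2.8
= 272 + 4.40 + 33.21
= 309.61 mOsm/kg ≈ 309.6 mOsm/kg
Osmolar gap = measured − calculated = 311 − 309.6 = 1.4 mOsm/kg

1.4 mOsm/kg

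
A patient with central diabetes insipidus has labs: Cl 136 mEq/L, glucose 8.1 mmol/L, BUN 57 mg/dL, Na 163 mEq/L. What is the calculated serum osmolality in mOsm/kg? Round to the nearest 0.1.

Calculated osmolality = 2·Na + glucose + BUN/2.8
= 2·163 + 8.1 + 57/2.8
= 326 + 8.10 + 20.36
= 354.46 mOsm/kg

354.5 mOsm/kg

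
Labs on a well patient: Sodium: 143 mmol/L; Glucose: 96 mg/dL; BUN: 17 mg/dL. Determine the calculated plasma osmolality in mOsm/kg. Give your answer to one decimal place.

Calculated osmolality = 2·Na + glucose/18 + BUN/2.8
= 2·143 + 96/18 + 17/2.8
= 286 + 5.33 + 6.07
= 297.4 mOsm/kg

297.4 mOsm/kg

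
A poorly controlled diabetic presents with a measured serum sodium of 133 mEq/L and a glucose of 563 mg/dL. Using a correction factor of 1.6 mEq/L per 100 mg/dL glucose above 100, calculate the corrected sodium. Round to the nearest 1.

Corrected Na = measured Na + 1.6 · (glucose − 100)/100
= 133 + 1.6 · (563 − 100)/100
= 133 + 7.4
= 140.4 mEq/L

140 mEq/L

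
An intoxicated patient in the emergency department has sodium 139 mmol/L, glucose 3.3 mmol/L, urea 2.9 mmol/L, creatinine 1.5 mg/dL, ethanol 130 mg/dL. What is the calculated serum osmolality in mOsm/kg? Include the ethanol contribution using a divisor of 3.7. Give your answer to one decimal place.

319.3 mOsm/kg

Calculated osmolality = 2·Na + glucose + urea + ethanol/3.7
= 2·139 + 3.3 + 2.9 + 130/3.7
= 278 + 3.30 + 2.90 + 35.14
= 319.34 mOsm/kg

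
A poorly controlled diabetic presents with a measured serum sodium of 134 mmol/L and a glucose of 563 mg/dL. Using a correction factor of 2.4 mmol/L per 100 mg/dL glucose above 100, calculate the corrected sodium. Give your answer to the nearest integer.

145 mmol/L

Corrected Na = measured Na + 2.4 · (glucose − 100)/100
= 134 + 2.4 · (563 − 100)/100
= 134 + 11.1
= 145.1 mmol/L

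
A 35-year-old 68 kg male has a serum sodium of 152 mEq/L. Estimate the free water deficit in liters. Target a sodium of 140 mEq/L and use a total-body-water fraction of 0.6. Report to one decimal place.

TBW = 0.6 · 68 = 40.8 L
Free water deficit = TBW · (Na/140 − 1)
= 40.8 · (152/140 − 1)
= 40.8 · 0.0857
= 3.5 L

3.5 L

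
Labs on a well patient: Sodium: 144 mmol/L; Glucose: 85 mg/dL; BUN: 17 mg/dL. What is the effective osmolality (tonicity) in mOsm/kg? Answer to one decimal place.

292.7 mOsm/kg

Effective osmolality excludes urea (freely permeant across cell membranes):
2·Na + glucose/18
= 2·144 + 85/18
= 288 + 4.72
= 292.72 mOsm/kg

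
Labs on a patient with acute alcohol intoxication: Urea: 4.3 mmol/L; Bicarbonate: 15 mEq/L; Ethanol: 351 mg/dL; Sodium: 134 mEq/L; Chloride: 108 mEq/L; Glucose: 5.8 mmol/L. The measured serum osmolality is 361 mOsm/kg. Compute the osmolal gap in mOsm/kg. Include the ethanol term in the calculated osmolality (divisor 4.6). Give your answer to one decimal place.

6.6 mOsm/kg

Calculated osmolality = 2·Na + glucose + urea + ethanol/4.6
= 2·134 + 5.8 + 4.3 + 351/4.6
= 268 + 5.80 + 4.30 + 76.30
= 354.4 mOsm/kg ≈ 354.4 mOsm/kg
Osmolar gap = measured − calculated = 361 − 354.4 = 6.6 mOsm/kg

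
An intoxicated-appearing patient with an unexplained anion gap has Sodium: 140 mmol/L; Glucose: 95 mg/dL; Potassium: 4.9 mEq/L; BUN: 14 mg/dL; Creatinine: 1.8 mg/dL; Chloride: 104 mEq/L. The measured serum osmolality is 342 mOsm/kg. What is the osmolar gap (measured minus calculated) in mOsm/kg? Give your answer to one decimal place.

51.7 mOsm/kg

Calculated osmolality = 2·Na + glucose/18 + BUN/2.8
= 2·140 + 95/18 + 14/2.8
= 280 + 5.28 + 5
= 290.28 mOsm/kg ≈ 290.3 mOsm/kg
Osmolar gap = measured − calculated = 342 − 290.3 = 51.7 mOsm/kg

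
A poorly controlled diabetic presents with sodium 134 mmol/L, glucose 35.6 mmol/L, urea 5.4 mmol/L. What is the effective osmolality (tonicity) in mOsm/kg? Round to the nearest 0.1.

303.6 mOsm/kg

Effective osmolality excludes urea (freely permeant across cell membranes):
2·Na + glucose
= 2·134 + 35.6
= 268 + 35.6
= 303.6 mOsm/kg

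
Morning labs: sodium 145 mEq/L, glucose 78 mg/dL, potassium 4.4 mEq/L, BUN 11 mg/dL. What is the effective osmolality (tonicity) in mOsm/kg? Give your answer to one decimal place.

294.3 mOsm/kg

Effective osmolality excludes urea (freely permeant across cell membranes):
2·Na + glucose/18
= 2·145 + 78/18
= 290 + 4.33
= 294.33 mOsm/kg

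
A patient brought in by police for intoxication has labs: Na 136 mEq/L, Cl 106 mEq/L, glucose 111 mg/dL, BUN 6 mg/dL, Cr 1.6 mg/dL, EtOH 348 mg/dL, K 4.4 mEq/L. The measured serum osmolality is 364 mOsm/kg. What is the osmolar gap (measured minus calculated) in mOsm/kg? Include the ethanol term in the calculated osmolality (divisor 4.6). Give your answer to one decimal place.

8.0 mOsm/kg

Calculated osmolality = 2·Na + glucose/18 + BUN/2.8 + ethanol/4.6
= 2·136 + 111/18 + 6/2.8 + 348/4.6
= 272 + 6.17 + 2.14 + 75.65
= 355.96 mOsm/kg ≈ 356.0 mOsm/kg
Osmolar gap = measured − calculated = 364 − 356.0 = 8.0 mOsm/kg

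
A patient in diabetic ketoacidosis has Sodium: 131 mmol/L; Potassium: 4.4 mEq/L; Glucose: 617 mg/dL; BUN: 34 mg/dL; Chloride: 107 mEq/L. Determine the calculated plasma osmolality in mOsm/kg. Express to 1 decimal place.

308.4 mOsm/kg

Calculated osmolality = 2·Na + glucose/18 + BUN/2.8
= 2·131 + 617/18 + 34/2.8
= 262 + 34.28 + 12.14
= 308.42 mOsm/kg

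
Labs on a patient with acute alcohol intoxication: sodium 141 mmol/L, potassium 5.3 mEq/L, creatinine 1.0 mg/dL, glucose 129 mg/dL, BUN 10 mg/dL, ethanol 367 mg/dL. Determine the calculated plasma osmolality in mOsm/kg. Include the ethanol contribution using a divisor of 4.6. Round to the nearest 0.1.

Calculated osmolality = 2·Na + glucose/18 + BUN/2.8 + ethanol/4.6
= 2·141 + 129/18 + 10/2.8 + 367/4.6
= 282 + 7.17 + 3.57 + 79.78
= 372.52 mOsm/kg

372.5 mOsm/kg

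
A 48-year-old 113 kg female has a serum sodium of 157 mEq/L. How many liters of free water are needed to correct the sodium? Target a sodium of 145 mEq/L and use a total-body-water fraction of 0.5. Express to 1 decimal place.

4.7 L

TBW = 0.5 · 113 = 56.5 L
Free water deficit = TBW · (Na/145 − 1)
= 56.5 · (157/145 − 1)
= 56.5 · 0.0828
= 4.68 L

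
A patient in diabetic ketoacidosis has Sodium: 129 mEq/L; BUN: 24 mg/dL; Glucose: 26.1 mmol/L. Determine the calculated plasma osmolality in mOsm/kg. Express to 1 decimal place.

292.7 mOsm/kg

Calculated osmolality = 2·Na + glucose + BUN/2.8
= 2·129 + 26.1 + 24/2.8
= 258 + 26.10 + 8.57
= 292.67 mOsm/kg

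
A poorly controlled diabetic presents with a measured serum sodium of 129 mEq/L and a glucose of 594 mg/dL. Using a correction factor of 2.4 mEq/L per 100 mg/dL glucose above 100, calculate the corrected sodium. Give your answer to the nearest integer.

141 mEq/L

Corrected Na = measured Na + 2.4 · (glucose − 100)/100
= 129 + 2.4 · (594 − 100)/100
= 129 + 11.9
= 140.9 mEq/L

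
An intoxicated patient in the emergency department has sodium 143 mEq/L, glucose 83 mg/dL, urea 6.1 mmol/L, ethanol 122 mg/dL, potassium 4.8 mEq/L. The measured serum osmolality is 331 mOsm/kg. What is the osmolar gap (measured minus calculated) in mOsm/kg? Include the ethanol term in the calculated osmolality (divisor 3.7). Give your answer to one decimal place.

Calculated osmolality = 2·Na + glucose/18 + urea + ethanol/3.7
= 2·143 + 83/18 + 6.1 + 122/3.7
= 286 + 4.61 + 6.10 + 32.97
= 329.68 mOsm/kg ≈ 329.7 mOsm/kg
Osmolar gap = measured − calculated = 331 − 329.7 = 1.3 mOsm/kg

1.3 mOsm/kg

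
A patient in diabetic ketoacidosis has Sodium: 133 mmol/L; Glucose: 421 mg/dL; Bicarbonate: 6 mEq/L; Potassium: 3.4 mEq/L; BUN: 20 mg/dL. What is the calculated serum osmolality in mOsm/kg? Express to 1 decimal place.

296.5 mOsm/kg

Calculated osmolality = 2·Na + glucose/18 + BUN/2.8
= 2·133 + 421/18 + 20/2.8
= 266 + 23.39 + 7.14
= 296.53 mOsm/kg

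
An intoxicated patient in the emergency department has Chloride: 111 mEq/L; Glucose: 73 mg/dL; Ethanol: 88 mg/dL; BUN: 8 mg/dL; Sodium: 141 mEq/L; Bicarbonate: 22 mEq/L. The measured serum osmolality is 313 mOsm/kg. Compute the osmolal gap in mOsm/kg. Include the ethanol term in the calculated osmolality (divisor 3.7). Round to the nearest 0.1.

0.3 mOsm/kg

Calculated osmolality = 2·Na + glucose/18 + BUN/2.8 + ethanol/3.7
= 2·141 + 73/18 + 8/2.8 + 88/3.7
= 282 + 4.06 + 2.86 + 23.78
= 312.7 mOsm/kg ≈ 312.7 mOsm/kg
Osmolar gap = measured − calculated = 313 − 312.7 = 0.3 mOsm/kg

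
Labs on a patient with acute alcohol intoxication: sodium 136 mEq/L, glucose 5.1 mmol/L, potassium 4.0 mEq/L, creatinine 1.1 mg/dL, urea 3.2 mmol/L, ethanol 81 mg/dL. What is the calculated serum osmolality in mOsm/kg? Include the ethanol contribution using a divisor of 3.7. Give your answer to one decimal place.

Calculated osmolality = 2·Na + glucose + urea + ethanol/3.7
= 2·136 + 5.1 + 3.2 + 81/3.7
= 272 + 5.10 + 3.20 + 21.89
= 302.19 mOsm/kg

302.2 mOsm/kg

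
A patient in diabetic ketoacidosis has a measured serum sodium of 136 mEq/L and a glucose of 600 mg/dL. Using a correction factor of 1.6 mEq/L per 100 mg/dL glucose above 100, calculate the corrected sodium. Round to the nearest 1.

Corrected Na = measured Na + 1.6 · (glucose − 100)/100
= 136 + 1.6 · (600 − 100)/100
= 136 + 8
= 144 mEq/L

144 mEq/L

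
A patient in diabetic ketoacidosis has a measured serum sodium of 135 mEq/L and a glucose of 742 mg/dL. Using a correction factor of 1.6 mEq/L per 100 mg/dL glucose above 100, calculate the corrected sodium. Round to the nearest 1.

145 mEq/L

Corrected Na = measured Na + 1.6 · (glucose − 100)/100
= 135 + 1.6 · (742 − 100)/100
= 135 + 10.3
= 145.3 mEq/L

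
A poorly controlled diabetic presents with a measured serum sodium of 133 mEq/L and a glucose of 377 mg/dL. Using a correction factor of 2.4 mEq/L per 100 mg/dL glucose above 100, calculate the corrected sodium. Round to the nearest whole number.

Corrected Na = measured Na + 2.4 · (glucose − 100)/100
= 133 + 2.4 · (377 − 100)/100
= 133 + 6.6
= 139.6 mEq/L

140 mEq/L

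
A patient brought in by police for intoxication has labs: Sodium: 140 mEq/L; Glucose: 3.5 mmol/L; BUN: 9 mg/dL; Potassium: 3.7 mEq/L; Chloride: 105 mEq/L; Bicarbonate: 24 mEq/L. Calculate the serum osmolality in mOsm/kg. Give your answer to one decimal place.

Calculated osmolality = 2·Na + glucose + BUN/2.8
= 2·140 + 3.5 + 9/2.8
= 280 + 3.50 + 3.21
= 286.71 mOsm/kg

286.7 mOsm/kg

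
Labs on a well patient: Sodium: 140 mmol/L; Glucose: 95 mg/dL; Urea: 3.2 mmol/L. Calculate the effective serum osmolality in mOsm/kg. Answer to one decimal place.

Effective osmolality excludes urea (freely permeant across cell membranes):
2·Na + glucose/18
= 2·140 + 95/18
= 280 + 5.28
= 285.28 mOsm/kg

285.3 mOsm/kg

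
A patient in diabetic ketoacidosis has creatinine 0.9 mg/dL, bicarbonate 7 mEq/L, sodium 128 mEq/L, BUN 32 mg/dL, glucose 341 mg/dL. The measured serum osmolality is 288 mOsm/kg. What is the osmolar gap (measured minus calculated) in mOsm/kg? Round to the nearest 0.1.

1.6 mOsm/kg

Calculated osmolality = 2·Na + glucose/18 + BUN/2.8
= 2·128 + 341/18 + 32/2.8
= 256 + 18.94 + 11.43
= 286.37 mOsm/kg ≈ 286.4 mOsm/kg
Osmolar gap = measured − calculated = 288 − 286.4 = 1.6 mOsm/kg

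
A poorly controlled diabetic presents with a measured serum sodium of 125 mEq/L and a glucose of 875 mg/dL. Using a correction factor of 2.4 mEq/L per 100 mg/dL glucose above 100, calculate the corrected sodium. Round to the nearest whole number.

144 mEq/L

Corrected Na = measured Na + 2.4 · (glucose − 100)/100
= 125 + 2.4 · (875 − 100)/100
= 125 + 18.6
= 143.6 mEq/L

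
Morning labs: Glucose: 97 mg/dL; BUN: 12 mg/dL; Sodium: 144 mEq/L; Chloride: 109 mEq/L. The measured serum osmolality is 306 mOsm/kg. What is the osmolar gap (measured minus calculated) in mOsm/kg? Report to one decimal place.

Calculated osmolality = 2·Na + glucose/18 + BUN/2.8
= 2·144 + 97/18 + 12/2.8
= 288 + 5.39 + 4.29
= 297.68 mOsm/kg ≈ 297.7 mOsm/kg
Osmolar gap = measured − calculated = 306 − 297.7 = 8.3 mOsm/kg

8.3 mOsm/kg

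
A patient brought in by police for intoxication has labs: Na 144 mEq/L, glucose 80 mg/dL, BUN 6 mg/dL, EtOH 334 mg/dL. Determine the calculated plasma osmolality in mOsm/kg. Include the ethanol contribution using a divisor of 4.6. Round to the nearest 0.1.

Calculated osmolality = 2·Na + glucose/18 + BUN/2.8 + ethanol/4.6
= 2·144 + 80/18 + 6/2.8 + 334/4.6
= 288 + 4.44 + 2.14 + 72.61
= 367.19 mOsm/kg

367.2 mOsm/kg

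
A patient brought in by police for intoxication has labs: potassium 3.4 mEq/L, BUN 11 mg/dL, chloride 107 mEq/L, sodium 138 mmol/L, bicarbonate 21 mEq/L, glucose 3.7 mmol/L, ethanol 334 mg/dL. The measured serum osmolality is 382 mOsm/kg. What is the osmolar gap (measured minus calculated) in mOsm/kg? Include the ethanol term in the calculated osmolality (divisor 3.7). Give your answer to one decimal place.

8.1 mOsm/kg

Calculated osmolality = 2·Na + glucose + BUN/2.8 + ethanol/3.7
= 2·138 + 3.7 + 11/2.8 + 334/3.7
= 276 + 3.70 + 3.93 + 90.27
= 373.9 mOsm/kg ≈ 373.9 mOsm/kg
Osmolar gap = measured − calculated = 382 − 373.9 = 8.1 mOsm/kg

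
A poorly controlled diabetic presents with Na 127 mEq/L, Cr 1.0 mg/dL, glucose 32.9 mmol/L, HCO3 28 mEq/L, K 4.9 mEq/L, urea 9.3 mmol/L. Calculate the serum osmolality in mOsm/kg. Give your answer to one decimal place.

Calculated osmolality = 2·Na + glucose + urea
= 2·127 + 32.9 + 9.3
= 254 + 32.90 + 9.30
= 296.2 mOsm/kg

296.2 mOsm/kg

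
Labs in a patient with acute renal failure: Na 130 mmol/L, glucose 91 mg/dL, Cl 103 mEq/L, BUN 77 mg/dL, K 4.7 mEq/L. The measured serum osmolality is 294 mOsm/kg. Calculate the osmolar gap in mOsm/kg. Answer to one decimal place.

1.4 mOsm/kg

Calculated osmolality = 2·Na + glucose/18 + BUN/2.8
= 2·130 + 91/18 + 77/2.8
= 260 + 5.06 + 27.50
= 292.56 mOsm/kg ≈ 292.6 mOsm/kg
Osmolar gap = measured − calculated = 294 − 292.6 = 1.4 mOsm/kg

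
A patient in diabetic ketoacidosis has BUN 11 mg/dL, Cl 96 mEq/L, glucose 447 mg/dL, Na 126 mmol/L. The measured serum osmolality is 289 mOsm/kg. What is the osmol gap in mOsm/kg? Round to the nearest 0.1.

8.2 mOsm/kg

Calculated osmolality = 2·Na + glucose/18 + BUN/2.8
= 2·126 + 447/18 + 11/2.8
= 252 + 24.83 + 3.93
= 280.76 mOsm/kg ≈ 280.8 mOsm/kg
Osmolar gap = measured − calculated = 289 − 280.8 = 8.2 mOsm/kg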